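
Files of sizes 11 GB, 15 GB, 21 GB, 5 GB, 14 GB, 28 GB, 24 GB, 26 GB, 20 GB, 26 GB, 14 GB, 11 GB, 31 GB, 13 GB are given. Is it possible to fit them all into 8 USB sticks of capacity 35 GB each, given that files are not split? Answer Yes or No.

No

Total = 259 GB; ⌈259/35⌉ = 8.
The bound of 8 does not rule out 8, but exhaustive search shows no assignment into 8 USB sticks of capacity 35 GB exists — the minimum is 9.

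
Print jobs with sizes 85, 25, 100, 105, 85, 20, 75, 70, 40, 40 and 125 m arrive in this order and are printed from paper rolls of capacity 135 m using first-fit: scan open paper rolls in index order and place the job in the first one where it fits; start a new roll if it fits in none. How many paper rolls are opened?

7

  85 → roll 1 (new)  [load 85/135]
  25 → roll 1  [load 110/135]
  100 → roll 2 (new)  [load 100/135]
  105 → roll 3 (new)  [load 105/135]
  85 → roll 4 (new)  [load 85/135]
  20 → roll 1  [load 130/135]
  75 → roll 5 (new)  [load 75/135]
  70 → roll 6 (new)  [load 70/135]
  40 → roll 4  [load 125/135]
  40 → roll 5  [load 115/135]
  125 → roll 7 (new)  [load 125/135]
7 paper rolls opened.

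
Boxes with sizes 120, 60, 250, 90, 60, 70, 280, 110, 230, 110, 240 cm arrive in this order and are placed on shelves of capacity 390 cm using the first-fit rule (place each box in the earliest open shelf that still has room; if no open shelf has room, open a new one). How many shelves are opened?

  120 → shelf 1 (new)  [load 120/390]
  60 → shelf 1  [load 180/390]
  250 → shelf 2 (new)  [load 250/390]
  90 → shelf 1  [load 270/390]
  60 → shelf 1  [load 330/390]
  70 → shelf 2  [load 320/390]
  280 → shelf 3 (new)  [load 280/390]
  110 → shelf 3  [load 390/390]
  230 → shelf 4 (new)  [load 230/390]
  110 → shelf 4  [load 340/390]
  240 → shelf 5 (new)  [load 240/390]
5 shelves opened.

5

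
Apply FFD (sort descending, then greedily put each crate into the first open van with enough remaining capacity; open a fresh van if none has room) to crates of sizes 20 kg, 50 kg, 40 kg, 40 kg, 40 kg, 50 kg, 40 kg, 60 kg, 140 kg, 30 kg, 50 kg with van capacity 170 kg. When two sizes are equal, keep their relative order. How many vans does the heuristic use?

4

Sorted descending: 140, 60, 50, 50, 50, 40, 40, 40, 40, 30, 20.
  140 → van 1 (new)  [load 140/170]
  60 → van 2 (new)  [load 60/170]
  50 → van 2  [load 110/170]
  50 → van 2  [load 160/170]
  50 → van 3 (new)  [load 50/170]
  40 → van 3  [load 90/170]
  40 → van 3  [load 130/170]
  40 → van 3  [load 170/170]
  40 → van 4 (new)  [load 40/170]
  30 → van 1  [load 170/170]
  20 → van 4  [load 60/170]
4 vans opened.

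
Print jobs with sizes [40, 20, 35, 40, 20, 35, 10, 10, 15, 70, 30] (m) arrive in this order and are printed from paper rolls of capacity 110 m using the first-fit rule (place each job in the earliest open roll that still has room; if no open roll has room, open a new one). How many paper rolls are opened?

  40 → roll 1 (new)  [load 40/110]
  20 → roll 1  [load 60/110]
  35 → roll 1  [load 95/110]
  40 → roll 2 (new)  [load 40/110]
  20 → roll 2  [load 60/110]
  35 → roll 2  [load 95/110]
  10 → roll 1  [load 105/110]
  10 → roll 2  [load 105/110]
  15 → roll 3 (new)  [load 15/110]
  70 → roll 3  [load 85/110]
  30 → roll 4 (new)  [load 30/110]
4 paper rolls opened.

4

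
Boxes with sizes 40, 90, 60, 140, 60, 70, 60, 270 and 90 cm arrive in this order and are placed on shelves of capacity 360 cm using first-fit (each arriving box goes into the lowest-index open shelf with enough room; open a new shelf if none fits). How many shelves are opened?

3

  40 → shelf 1 (new)  [load 40/360]
  90 → shelf 1  [load 130/360]
  60 → shelf 1  [load 190/360]
  140 → shelf 1  [load 330/360]
  60 → shelf 2 (new)  [load 60/360]
  70 → shelf 2  [load 130/360]
  60 → shelf 2  [load 190/360]
  270 → shelf 3 (new)  [load 270/360]
  90 → shelf 2  [load 280/360]
3 shelves opened.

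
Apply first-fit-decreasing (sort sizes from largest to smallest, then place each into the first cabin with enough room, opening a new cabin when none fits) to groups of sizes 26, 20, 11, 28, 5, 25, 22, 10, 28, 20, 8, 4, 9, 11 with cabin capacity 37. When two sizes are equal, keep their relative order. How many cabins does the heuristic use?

Sorted descending: 28, 28, 26, 25, 22, 20, 20, 11, 11, 10, 9, 8, 5, 4.
  28 → cabin 1 (new)  [load 28/37]
  28 → cabin 2 (new)  [load 28/37]
  26 → cabin 3 (new)  [load 26/37]
  25 → cabin 4 (new)  [load 25/37]
  22 → cabin 5 (new)  [load 22/37]
  20 → cabin 6 (new)  [load 20/37]
  20 → cabin 7 (new)  [load 20/37]
  11 → cabin 3  [load 37/37]
  11 → cabin 4  [load 36/37]
  10 → cabin 5  [load 32/37]
  9 → cabin 1  [load 37/37]
  8 → cabin 2  [load 36/37]
  5 → cabin 5  [load 37/37]
  4 → cabin 6  [load 24/37]
7 cabins opened.

7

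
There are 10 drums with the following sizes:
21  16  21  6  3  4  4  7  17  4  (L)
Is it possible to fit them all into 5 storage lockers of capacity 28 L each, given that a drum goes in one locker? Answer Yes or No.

Yes

A valid assignment using 4 storage lockers:
  locker 1: 21 + 7 = 28
  locker 2: 21 + 6 = 27
  locker 3: 17 + 4 + 4 + 3 = 28
  locker 4: 16 + 4 = 20
That uses only 4 ≤ 5, so 5 storage lockers are enough.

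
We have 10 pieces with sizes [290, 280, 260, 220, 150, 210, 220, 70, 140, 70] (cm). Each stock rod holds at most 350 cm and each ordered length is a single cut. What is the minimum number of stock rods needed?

Total = 290 + 280 + 260 + 220 + 220 + 210 + 150 + 140 + 70 + 70 = 1910 cm.
Lower bound: ⌈1910/350⌉ = 6 stock rods.
A packing using 7 stock rods:
  stock rod 1: 290 = 290
  stock rod 2: 280 + 70 = 350
  stock rod 3: 260 + 70 = 330
  stock rod 4: 220 = 220
  stock rod 5: 220 = 220
  stock rod 6: 210 + 140 = 350
  stock rod 7: 150 = 150
No arrangement into 6 stock rods stays within capacity, so 7 is optimal.

7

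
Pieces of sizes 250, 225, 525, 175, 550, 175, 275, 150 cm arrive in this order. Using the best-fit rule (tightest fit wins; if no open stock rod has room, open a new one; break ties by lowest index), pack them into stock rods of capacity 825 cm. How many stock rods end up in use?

  250 → stock rod 1 (new)  [load 250/825]
  225 → stock rod 1  [load 475/825]
  525 → stock rod 2 (new)  [load 525/825]
  175 → stock rod 2  [load 700/825]
  550 → stock rod 3 (new)  [load 550/825]
  175 → stock rod 3  [load 725/825]
  275 → stock rod 1  [load 750/825]
  150 → stock rod 4 (new)  [load 150/825]
4 stock rods opened.

4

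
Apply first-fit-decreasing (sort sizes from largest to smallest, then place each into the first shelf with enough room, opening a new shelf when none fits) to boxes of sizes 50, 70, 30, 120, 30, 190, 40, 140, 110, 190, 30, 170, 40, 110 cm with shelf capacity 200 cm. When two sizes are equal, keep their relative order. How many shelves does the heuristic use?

Sorted descending: 190, 190, 170, 140, 120, 110, 110, 70, 50, 40, 40, 30, 30, 30.
  190 → shelf 1 (new)  [load 190/200]
  190 → shelf 2 (new)  [load 190/200]
  170 → shelf 3 (new)  [load 170/200]
  140 → shelf 4 (new)  [load 140/200]
  120 → shelf 5 (new)  [load 120/200]
  110 → shelf 6 (new)  [load 110/200]
  110 → shelf 7 (new)  [load 110/200]
  70 → shelf 5  [load 190/200]
  50 → shelf 4  [load 190/200]
  40 → shelf 6  [load 150/200]
  40 → shelf 6  [load 190/200]
  30 → shelf 3  [load 200/200]
  30 → shelf 7  [load 140/200]
  30 → shelf 7  [load 170/200]
7 shelves opened.

7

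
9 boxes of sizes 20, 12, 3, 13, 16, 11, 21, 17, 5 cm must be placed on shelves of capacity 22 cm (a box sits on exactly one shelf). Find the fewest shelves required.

Total = 21 + 20 + 17 + 16 + 13 + 12 + 11 + 5 + 3 = 118 cm.
Lower bound: ⌈118/22⌉ = 6 shelves.
A packing using 7 shelves:
  shelf 1: 21 = 21
  shelf 2: 20 = 20
  shelf 3: 17 + 5 = 22
  shelf 4: 16 + 3 = 19
  shelf 5: 13 = 13
  shelf 6: 12 = 12
  shelf 7: 11 = 11
No arrangement into 6 shelves stays within capacity, so 7 is optimal.

7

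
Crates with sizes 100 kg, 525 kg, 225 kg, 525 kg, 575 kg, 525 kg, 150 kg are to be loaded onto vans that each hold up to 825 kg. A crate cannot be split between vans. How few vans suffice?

Total = 575 + 525 + 525 + 525 + 225 + 150 + 100 = 2625 kg.
Lower bound: ⌈2625/825⌉ = 4 vans.
A packing using 4 vans:
  van 1: 575 + 225 = 800
  van 2: 525 + 150 + 100 = 775
  van 3: 525 = 525
  van 4: 525 = 525
This matches the lower bound, so 4 is optimal.

4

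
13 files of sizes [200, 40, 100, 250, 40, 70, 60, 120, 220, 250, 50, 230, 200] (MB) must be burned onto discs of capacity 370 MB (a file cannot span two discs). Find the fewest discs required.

Total = 250 + 250 + 230 + 220 + 200 + 200 + 120 + 100 + 70 + 60 + 50 + 40 + 40 = 1830 MB.
Lower bound: ⌈1830/370⌉ = 5 discs.
Also, 6 files each exceed 185 MB, and no two of those can share a disc, so at least 6 discs are needed.
A packing using 6 discs:
  disc 1: 250 + 120 = 370
  disc 2: 250 + 100 = 350
  disc 3: 230 + 70 + 60 = 360
  disc 4: 220 + 50 + 40 + 40 = 350
  disc 5: 200 = 200
  disc 6: 200 = 200
This matches the lower bound, so 6 is optimal.

6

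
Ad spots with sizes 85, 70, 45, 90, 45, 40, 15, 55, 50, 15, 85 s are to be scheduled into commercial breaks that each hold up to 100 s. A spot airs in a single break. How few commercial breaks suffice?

7

Total = 90 + 85 + 85 + 70 + 55 + 50 + 45 + 45 + 40 + 15 + 15 = 595 s.
Lower bound: ⌈595/100⌉ = 6 commercial breaks.
A packing using 7 commercial breaks:
  break 1: 90 = 90
  break 2: 85 + 15 = 100
  break 3: 85 + 15 = 100
  break 4: 70 = 70
  break 5: 55 + 45 = 100
  break 6: 50 + 45 = 95
  break 7: 40 = 40
No arrangement into 6 commercial breaks stays within capacity, so 7 is optimal.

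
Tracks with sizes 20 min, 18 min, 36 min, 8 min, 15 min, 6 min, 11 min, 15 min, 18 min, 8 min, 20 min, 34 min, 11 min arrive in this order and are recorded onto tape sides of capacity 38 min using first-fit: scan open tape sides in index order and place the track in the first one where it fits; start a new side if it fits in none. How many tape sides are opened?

  20 → side 1 (new)  [load 20/38]
  18 → side 1  [load 38/38]
  36 → side 2 (new)  [load 36/38]
  8 → side 3 (new)  [load 8/38]
  15 → side 3  [load 23/38]
  6 → side 3  [load 29/38]
  11 → side 4 (new)  [load 11/38]
  15 → side 4  [load 26/38]
  18 → side 5 (new)  [load 18/38]
  8 → side 3  [load 37/38]
  20 → side 5  [load 38/38]
  34 → side 6 (new)  [load 34/38]
  11 → side 4  [load 37/38]
6 tape sides opened.

6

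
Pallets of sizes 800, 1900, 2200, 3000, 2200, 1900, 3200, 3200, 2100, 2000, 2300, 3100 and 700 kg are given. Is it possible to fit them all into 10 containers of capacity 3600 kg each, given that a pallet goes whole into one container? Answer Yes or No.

Total = 28600 kg; ⌈28600/3600⌉ = 8.
11 pallets each exceed half the capacity and cannot share a container, forcing at least 11 containers.
At least 11 containers are required, but only 10 are allowed.

No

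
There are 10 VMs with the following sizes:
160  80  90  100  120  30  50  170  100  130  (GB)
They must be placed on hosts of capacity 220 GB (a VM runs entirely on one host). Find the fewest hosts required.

Total = 170 + 160 + 130 + 120 + 100 + 100 + 90 + 80 + 50 + 30 = 1030 GB.
Lower bound: ⌈1030/220⌉ = 5 hosts.
A packing using 5 hosts:
  host 1: 170 + 50 = 220
  host 2: 160 + 30 = 190
  host 3: 130 + 90 = 220
  host 4: 120 + 100 = 220
  host 5: 100 + 80 = 180
This matches the lower bound, so 5 is optimal.

5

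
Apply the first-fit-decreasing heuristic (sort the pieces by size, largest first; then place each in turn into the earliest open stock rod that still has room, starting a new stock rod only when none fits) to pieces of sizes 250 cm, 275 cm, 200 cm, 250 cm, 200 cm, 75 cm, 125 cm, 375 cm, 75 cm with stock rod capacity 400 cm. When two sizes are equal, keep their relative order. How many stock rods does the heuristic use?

5

Sorted descending: 375, 275, 250, 250, 200, 200, 125, 75, 75.
  375 → stock rod 1 (new)  [load 375/400]
  275 → stock rod 2 (new)  [load 275/400]
  250 → stock rod 3 (new)  [load 250/400]
  250 → stock rod 4 (new)  [load 250/400]
  200 → stock rod 5 (new)  [load 200/400]
  200 → stock rod 5  [load 400/400]
  125 → stock rod 2  [load 400/400]
  75 → stock rod 3  [load 325/400]
  75 → stock rod 3  [load 400/400]
5 stock rods opened.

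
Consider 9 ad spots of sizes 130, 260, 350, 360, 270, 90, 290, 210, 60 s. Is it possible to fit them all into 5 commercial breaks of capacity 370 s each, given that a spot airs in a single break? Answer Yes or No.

Total = 2020 s; ⌈2020/370⌉ = 6.
At least 6 commercial breaks are required, but only 5 are allowed.

No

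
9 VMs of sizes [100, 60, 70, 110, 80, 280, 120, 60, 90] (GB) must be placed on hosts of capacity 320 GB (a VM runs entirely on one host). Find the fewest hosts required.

Total = 280 + 120 + 110 + 100 + 90 + 80 + 70 + 60 + 60 = 970 GB.
Lower bound: ⌈970/320⌉ = 4 hosts.
A packing using 4 hosts:
  host 1: 280 = 280
  host 2: 120 + 110 + 90 = 320
  host 3: 100 + 80 + 70 + 60 = 310
  host 4: 60 = 60
This matches the lower bound, so 4 is optimal.

4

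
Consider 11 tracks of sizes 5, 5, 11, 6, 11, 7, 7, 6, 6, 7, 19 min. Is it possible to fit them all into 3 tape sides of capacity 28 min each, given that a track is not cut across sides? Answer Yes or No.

No

Total = 90 min; ⌈90/28⌉ = 4.
At least 4 tape sides are required, but only 3 are allowed.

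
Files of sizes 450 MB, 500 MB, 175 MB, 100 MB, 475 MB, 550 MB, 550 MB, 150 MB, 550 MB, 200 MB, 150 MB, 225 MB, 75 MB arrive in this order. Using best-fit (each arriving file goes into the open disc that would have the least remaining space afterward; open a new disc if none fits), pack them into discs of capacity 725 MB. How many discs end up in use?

  450 → disc 1 (new)  [load 450/725]
  500 → disc 2 (new)  [load 500/725]
  175 → disc 2  [load 675/725]
  100 → disc 1  [load 550/725]
  475 → disc 3 (new)  [load 475/725]
  550 → disc 4 (new)  [load 550/725]
  550 → disc 5 (new)  [load 550/725]
  150 → disc 1  [load 700/725]
  550 → disc 6 (new)  [load 550/725]
  200 → disc 3  [load 675/725]
  150 → disc 4  [load 700/725]
  225 → disc 7 (new)  [load 225/725]
  75 → disc 5  [load 625/725]
7 discs opened.

7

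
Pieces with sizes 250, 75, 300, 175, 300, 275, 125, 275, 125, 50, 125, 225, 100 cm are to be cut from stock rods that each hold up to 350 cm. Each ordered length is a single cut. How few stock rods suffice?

Total = 300 + 300 + 275 + 275 + 250 + 225 + 175 + 125 + 125 + 125 + 100 + 75 + 50 = 2400 cm.
Lower bound: ⌈2400/350⌉ = 7 stock rods.
A packing using 8 stock rods:
  stock rod 1: 300 + 50 = 350
  stock rod 2: 300 = 300
  stock rod 3: 275 + 75 = 350
  stock rod 4: 275 = 275
  stock rod 5: 250 + 100 = 350
  stock rod 6: 225 + 125 = 350
  stock rod 7: 175 + 125 = 300
  stock rod 8: 125 = 125
No arrangement into 7 stock rods stays within capacity, so 8 is optimal.

8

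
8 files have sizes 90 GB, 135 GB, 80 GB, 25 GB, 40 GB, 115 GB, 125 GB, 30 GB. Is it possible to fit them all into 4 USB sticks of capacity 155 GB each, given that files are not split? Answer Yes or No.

Total = 640 GB; ⌈640/155⌉ = 5.
At least 5 USB sticks are required, but only 4 are allowed.

No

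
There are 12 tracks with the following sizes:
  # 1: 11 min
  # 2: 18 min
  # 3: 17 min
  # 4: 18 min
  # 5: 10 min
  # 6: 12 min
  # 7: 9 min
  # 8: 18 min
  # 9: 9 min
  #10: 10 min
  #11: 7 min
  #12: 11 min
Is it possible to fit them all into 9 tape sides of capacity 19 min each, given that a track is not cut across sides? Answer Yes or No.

A valid assignment using 9 tape sides:
  side 1: 18 = 18
  side 2: 18 = 18
  side 3: 18 = 18
  side 4: 17 = 17
  side 5: 12 + 7 = 19
  side 6: 11 = 11
  side 7: 11 = 11
  side 8: 10 + 9 = 19
  side 9: 10 + 9 = 19
Every load is within 19 min, so 9 tape sides suffice.

Yes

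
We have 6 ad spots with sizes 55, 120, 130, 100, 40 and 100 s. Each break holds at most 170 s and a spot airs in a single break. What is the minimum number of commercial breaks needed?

4

Total = 130 + 120 + 100 + 100 + 55 + 40 = 545 s.
Lower bound: ⌈545/170⌉ = 4 commercial breaks.
A packing using 4 commercial breaks:
  break 1: 130 + 40 = 170
  break 2: 120 = 120
  break 3: 100 + 55 = 155
  break 4: 100 = 100
This matches the lower bound, so 4 is optimal.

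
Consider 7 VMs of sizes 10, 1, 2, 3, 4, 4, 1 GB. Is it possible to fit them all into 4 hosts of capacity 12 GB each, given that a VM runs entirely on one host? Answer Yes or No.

A valid assignment using 3 hosts:
  host 1: 10 + 2 = 12
  host 2: 4 + 4 + 3 + 1 = 12
  host 3: 1 = 1
That uses only 3 ≤ 4, so 4 hosts are enough.

Yes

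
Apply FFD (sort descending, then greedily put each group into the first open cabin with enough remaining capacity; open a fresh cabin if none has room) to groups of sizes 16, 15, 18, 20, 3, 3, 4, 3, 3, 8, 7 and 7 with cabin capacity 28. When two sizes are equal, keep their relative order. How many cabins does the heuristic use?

Sorted descending: 20, 18, 16, 15, 8, 7, 7, 4, 3, 3, 3, 3.
  20 → cabin 1 (new)  [load 20/28]
  18 → cabin 2 (new)  [load 18/28]
  16 → cabin 3 (new)  [load 16/28]
  15 → cabin 4 (new)  [load 15/28]
  8 → cabin 1  [load 28/28]
  7 → cabin 2  [load 25/28]
  7 → cabin 3  [load 23/28]
  4 → cabin 3  [load 27/28]
  3 → cabin 2  [load 28/28]
  3 → cabin 4  [load 18/28]
  3 → cabin 4  [load 21/28]
  3 → cabin 4  [load 24/28]
4 cabins opened.

4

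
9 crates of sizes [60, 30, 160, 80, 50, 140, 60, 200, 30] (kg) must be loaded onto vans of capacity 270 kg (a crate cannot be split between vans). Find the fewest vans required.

4

Total = 200 + 160 + 140 + 80 + 60 + 60 + 50 + 30 + 30 = 810 kg.
Lower bound: ⌈810/270⌉ = 3 vans.
A packing using 4 vans:
  van 1: 200 + 60 = 260
  van 2: 160 + 80 + 30 = 270
  van 3: 140 + 60 + 50 = 250
  van 4: 30 = 30
No arrangement into 3 vans stays within capacity, so 4 is optimal.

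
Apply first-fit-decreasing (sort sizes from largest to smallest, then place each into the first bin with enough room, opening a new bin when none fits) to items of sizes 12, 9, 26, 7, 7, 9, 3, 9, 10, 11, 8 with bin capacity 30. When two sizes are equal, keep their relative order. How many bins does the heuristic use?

Sorted descending: 26, 12, 11, 10, 9, 9, 9, 8, 7, 7, 3.
  26 → bin 1 (new)  [load 26/30]
  12 → bin 2 (new)  [load 12/30]
  11 → bin 2  [load 23/30]
  10 → bin 3 (new)  [load 10/30]
  9 → bin 3  [load 19/30]
  9 → bin 3  [load 28/30]
  9 → bin 4 (new)  [load 9/30]
  8 → bin 4  [load 17/30]
  7 → bin 2  [load 30/30]
  7 → bin 4  [load 24/30]
  3 → bin 1  [load 29/30]
4 bins opened.

4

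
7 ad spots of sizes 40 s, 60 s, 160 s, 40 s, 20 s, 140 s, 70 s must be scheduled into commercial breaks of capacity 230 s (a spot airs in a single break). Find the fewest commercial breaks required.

Total = 160 + 140 + 70 + 60 + 40 + 40 + 20 = 530 s.
Lower bound: ⌈530/230⌉ = 3 commercial breaks.
A packing using 3 commercial breaks:
  break 1: 160 + 70 = 230
  break 2: 140 + 60 + 20 = 220
  break 3: 40 + 40 = 80
This matches the lower bound, so 3 is optimal.

3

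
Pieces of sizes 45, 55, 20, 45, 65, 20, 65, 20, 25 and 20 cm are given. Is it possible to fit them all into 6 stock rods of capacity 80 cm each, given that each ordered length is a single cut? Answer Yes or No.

Yes

A valid assignment using 6 stock rods:
  stock rod 1: 65 = 65
  stock rod 2: 65 = 65
  stock rod 3: 55 + 25 = 80
  stock rod 4: 45 + 20 = 65
  stock rod 5: 45 + 20 = 65
  stock rod 6: 20 + 20 = 40
Every load is within 80 cm, so 6 stock rods suffice.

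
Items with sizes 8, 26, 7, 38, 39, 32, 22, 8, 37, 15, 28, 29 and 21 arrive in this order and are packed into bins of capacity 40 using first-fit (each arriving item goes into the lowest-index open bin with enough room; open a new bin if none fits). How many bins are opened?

9

  8 → bin 1 (new)  [load 8/40]
  26 → bin 1  [load 34/40]
  7 → bin 2 (new)  [load 7/40]
  38 → bin 3 (new)  [load 38/40]
  39 → bin 4 (new)  [load 39/40]
  32 → bin 2  [load 39/40]
  22 → bin 5 (new)  [load 22/40]
  8 → bin 5  [load 30/40]
  37 → bin 6 (new)  [load 37/40]
  15 → bin 7 (new)  [load 15/40]
  28 → bin 8 (new)  [load 28/40]
  29 → bin 9 (new)  [load 29/40]
  21 → bin 7  [load 36/40]
9 bins opened.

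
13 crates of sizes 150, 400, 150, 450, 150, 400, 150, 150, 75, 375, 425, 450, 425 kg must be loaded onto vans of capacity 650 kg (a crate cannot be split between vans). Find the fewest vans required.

7

Total = 450 + 450 + 425 + 425 + 400 + 400 + 375 + 150 + 150 + 150 + 150 + 150 + 75 = 3750 kg.
Lower bound: ⌈3750/650⌉ = 6 vans.
Also, 7 crates each exceed 325 kg, and no two of those can share a van, so at least 7 vans are needed.
A packing using 7 vans:
  van 1: 450 + 150 = 600
  van 2: 450 + 150 = 600
  van 3: 425 + 150 + 75 = 650
  van 4: 425 + 150 = 575
  van 5: 400 + 150 = 550
  van 6: 400 = 400
  van 7: 375 = 375
This matches the lower bound, so 7 is optimal.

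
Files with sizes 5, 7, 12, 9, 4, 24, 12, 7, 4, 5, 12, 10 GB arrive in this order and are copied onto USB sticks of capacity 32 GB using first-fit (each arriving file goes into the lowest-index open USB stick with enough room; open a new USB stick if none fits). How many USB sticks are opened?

  5 → USB stick 1 (new)  [load 5/32]
  7 → USB stick 1  [load 12/32]
  12 → USB stick 1  [load 24/32]
  9 → USB stick 2 (new)  [load 9/32]
  4 → USB stick 1  [load 28/32]
  24 → USB stick 3 (new)  [load 24/32]
  12 → USB stick 2  [load 21/32]
  7 → USB stick 2  [load 28/32]
  4 → USB stick 1  [load 32/32]
  5 → USB stick 3  [load 29/32]
  12 → USB stick 4 (new)  [load 12/32]
  10 → USB stick 4  [load 22/32]
4 USB sticks opened.

4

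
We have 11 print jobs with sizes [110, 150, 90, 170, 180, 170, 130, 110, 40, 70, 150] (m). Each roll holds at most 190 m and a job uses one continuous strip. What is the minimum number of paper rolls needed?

9

Total = 180 + 170 + 170 + 150 + 150 + 130 + 110 + 110 + 90 + 70 + 40 = 1370 m.
Lower bound: ⌈1370/190⌉ = 8 paper rolls.
A packing using 9 paper rolls:
  roll 1: 180 = 180
  roll 2: 170 = 170
  roll 3: 170 = 170
  roll 4: 150 + 40 = 190
  roll 5: 150 = 150
  roll 6: 130 = 130
  roll 7: 110 + 70 = 180
  roll 8: 110 = 110
  roll 9: 90 = 90
No arrangement into 8 paper rolls stays within capacity, so 9 is optimal.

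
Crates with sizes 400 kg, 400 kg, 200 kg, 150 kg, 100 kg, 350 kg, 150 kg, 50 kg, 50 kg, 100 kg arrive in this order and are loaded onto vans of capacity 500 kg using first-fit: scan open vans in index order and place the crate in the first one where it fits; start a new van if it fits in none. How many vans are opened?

4

  400 → van 1 (new)  [load 400/500]
  400 → van 2 (new)  [load 400/500]
  200 → van 3 (new)  [load 200/500]
  150 → van 3  [load 350/500]
  100 → van 1  [load 500/500]
  350 → van 4 (new)  [load 350/500]
  150 → van 3  [load 500/500]
  50 → van 2  [load 450/500]
  50 → van 2  [load 500/500]
  100 → van 4  [load 450/500]
4 vans opened.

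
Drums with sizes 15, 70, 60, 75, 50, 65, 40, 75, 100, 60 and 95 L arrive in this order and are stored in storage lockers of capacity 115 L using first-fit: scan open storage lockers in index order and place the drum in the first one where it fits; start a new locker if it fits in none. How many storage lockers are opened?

  15 → locker 1 (new)  [load 15/115]
  70 → locker 1  [load 85/115]
  60 → locker 2 (new)  [load 60/115]
  75 → locker 3 (new)  [load 75/115]
  50 → locker 2  [load 110/115]
  65 → locker 4 (new)  [load 65/115]
  40 → locker 3  [load 115/115]
  75 → locker 5 (new)  [load 75/115]
  100 → locker 6 (new)  [load 100/115]
  60 → locker 7 (new)  [load 60/115]
  95 → locker 8 (new)  [load 95/115]
8 storage lockers opened.

8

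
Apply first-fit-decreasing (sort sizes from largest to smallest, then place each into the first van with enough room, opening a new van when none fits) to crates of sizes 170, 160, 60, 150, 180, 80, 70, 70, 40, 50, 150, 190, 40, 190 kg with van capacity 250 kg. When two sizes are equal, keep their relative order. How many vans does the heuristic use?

Sorted descending: 190, 190, 180, 170, 160, 150, 150, 80, 70, 70, 60, 50, 40, 40.
  190 → van 1 (new)  [load 190/250]
  190 → van 2 (new)  [load 190/250]
  180 → van 3 (new)  [load 180/250]
  170 → van 4 (new)  [load 170/250]
  160 → van 5 (new)  [load 160/250]
  150 → van 6 (new)  [load 150/250]
  150 → van 7 (new)  [load 150/250]
  80 → van 4  [load 250/250]
  70 → van 3  [load 250/250]
  70 → van 5  [load 230/250]
  60 → van 1  [load 250/250]
  50 → van 2  [load 240/250]
  40 → van 6  [load 190/250]
  40 → van 6  [load 230/250]
7 vans opened.

7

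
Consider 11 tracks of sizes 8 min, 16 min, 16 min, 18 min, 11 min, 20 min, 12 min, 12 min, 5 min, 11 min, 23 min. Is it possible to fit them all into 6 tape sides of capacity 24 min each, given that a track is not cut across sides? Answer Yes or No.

Total = 152 min; ⌈152/24⌉ = 7.
At least 7 tape sides are required, but only 6 are allowed.

No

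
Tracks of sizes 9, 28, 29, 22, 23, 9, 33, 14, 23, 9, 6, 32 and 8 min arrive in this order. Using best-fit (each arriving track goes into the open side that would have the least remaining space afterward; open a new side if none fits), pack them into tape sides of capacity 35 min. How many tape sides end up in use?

8

  9 → side 1 (new)  [load 9/35]
  28 → side 2 (new)  [load 28/35]
  29 → side 3 (new)  [load 29/35]
  22 → side 1  [load 31/35]
  23 → side 4 (new)  [load 23/35]
  9 → side 4  [load 32/35]
  33 → side 5 (new)  [load 33/35]
  14 → side 6 (new)  [load 14/35]
  23 → side 7 (new)  [load 23/35]
  9 → side 7  [load 32/35]
  6 → side 3  [load 35/35]
  32 → side 8 (new)  [load 32/35]
  8 → side 6  [load 22/35]
8 tape sides opened.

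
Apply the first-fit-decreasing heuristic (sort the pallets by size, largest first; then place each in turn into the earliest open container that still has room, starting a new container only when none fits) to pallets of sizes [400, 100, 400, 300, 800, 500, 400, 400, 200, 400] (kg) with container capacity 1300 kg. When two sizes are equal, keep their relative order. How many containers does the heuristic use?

Sorted descending: 800, 500, 400, 400, 400, 400, 400, 300, 200, 100.
  800 → container 1 (new)  [load 800/1300]
  500 → container 1  [load 1300/1300]
  400 → container 2 (new)  [load 400/1300]
  400 → container 2  [load 800/1300]
  400 → container 2  [load 1200/1300]
  400 → container 3 (new)  [load 400/1300]
  400 → container 3  [load 800/1300]
  300 → container 3  [load 1100/1300]
  200 → container 3  [load 1300/1300]
  100 → container 2  [load 1300/1300]
3 containers opened.

3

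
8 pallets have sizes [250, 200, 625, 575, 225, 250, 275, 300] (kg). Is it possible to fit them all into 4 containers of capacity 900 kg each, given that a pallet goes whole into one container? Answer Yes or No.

A valid assignment using 4 containers:
  container 1: 625 + 275 = 900
  container 2: 575 + 300 = 875
  container 3: 250 + 250 + 225 = 725
  container 4: 200 = 200
Every load is within 900 kg, so 4 containers suffice.

Yes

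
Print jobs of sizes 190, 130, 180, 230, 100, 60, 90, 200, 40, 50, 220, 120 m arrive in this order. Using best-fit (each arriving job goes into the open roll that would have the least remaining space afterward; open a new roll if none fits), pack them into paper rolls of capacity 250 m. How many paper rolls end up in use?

7

  190 → roll 1 (new)  [load 190/250]
  130 → roll 2 (new)  [load 130/250]
  180 → roll 3 (new)  [load 180/250]
  230 → roll 4 (new)  [load 230/250]
  100 → roll 2  [load 230/250]
  60 → roll 1  [load 250/250]
  90 → roll 5 (new)  [load 90/250]
  200 → roll 6 (new)  [load 200/250]
  40 → roll 6  [load 240/250]
  50 → roll 3  [load 230/250]
  220 → roll 7 (new)  [load 220/250]
  120 → roll 5  [load 210/250]
7 paper rolls opened.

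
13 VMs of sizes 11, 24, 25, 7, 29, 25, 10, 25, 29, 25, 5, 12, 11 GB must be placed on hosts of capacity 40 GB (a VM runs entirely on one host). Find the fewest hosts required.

7

Total = 29 + 29 + 25 + 25 + 25 + 25 + 24 + 12 + 11 + 11 + 10 + 7 + 5 = 238 GB.
Lower bound: ⌈238/40⌉ = 6 hosts.
Also, 7 VMs each exceed 20 GB, and no two of those can share a host, so at least 7 hosts are needed.
A packing using 7 hosts:
  host 1: 29 + 11 = 40
  host 2: 29 + 11 = 40
  host 3: 25 + 12 = 37
  host 4: 25 + 10 + 5 = 40
  host 5: 25 + 7 = 32
  host 6: 25 = 25
  host 7: 24 = 24
This matches the lower bound, so 7 is optimal.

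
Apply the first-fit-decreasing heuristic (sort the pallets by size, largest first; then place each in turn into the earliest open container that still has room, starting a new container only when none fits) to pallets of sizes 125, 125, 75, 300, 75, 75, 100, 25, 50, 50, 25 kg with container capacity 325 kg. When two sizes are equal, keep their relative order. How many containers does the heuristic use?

4

Sorted descending: 300, 125, 125, 100, 75, 75, 75, 50, 50, 25, 25.
  300 → container 1 (new)  [load 300/325]
  125 → container 2 (new)  [load 125/325]
  125 → container 2  [load 250/325]
  100 → container 3 (new)  [load 100/325]
  75 → container 2  [load 325/325]
  75 → container 3  [load 175/325]
  75 → container 3  [load 250/325]
  50 → container 3  [load 300/325]
  50 → container 4 (new)  [load 50/325]
  25 → container 1  [load 325/325]
  25 → container 3  [load 325/325]
4 containers opened.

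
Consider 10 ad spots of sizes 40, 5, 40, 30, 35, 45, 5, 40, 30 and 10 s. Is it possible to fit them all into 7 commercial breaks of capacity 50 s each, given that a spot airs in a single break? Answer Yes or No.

A valid assignment using 7 commercial breaks:
  break 1: 45 + 5 = 50
  break 2: 40 + 10 = 50
  break 3: 40 + 5 = 45
  break 4: 40 = 40
  break 5: 35 = 35
  break 6: 30 = 30
  break 7: 30 = 30
Every load is within 50 s, so 7 commercial breaks suffice.

Yes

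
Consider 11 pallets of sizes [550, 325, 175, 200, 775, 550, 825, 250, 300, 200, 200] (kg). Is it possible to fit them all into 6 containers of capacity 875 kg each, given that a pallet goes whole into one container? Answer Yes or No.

Yes

A valid assignment using 6 containers:
  container 1: 825 = 825
  container 2: 775 = 775
  container 3: 550 + 325 = 875
  container 4: 550 + 300 = 850
  container 5: 250 + 200 + 200 + 200 = 850
  container 6: 175 = 175
Every load is within 875 kg, so 6 containers suffice.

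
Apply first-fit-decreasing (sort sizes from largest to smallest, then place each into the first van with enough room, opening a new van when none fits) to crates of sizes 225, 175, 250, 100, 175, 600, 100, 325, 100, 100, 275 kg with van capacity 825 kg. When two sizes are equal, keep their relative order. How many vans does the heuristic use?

3

Sorted descending: 600, 325, 275, 250, 225, 175, 175, 100, 100, 100, 100.
  600 → van 1 (new)  [load 600/825]
  325 → van 2 (new)  [load 325/825]
  275 → van 2  [load 600/825]
  250 → van 3 (new)  [load 250/825]
  225 → van 1  [load 825/825]
  175 → van 2  [load 775/825]
  175 → van 3  [load 425/825]
  100 → van 3  [load 525/825]
  100 → van 3  [load 625/825]
  100 → van 3  [load 725/825]
  100 → van 3  [load 825/825]
3 vans opened.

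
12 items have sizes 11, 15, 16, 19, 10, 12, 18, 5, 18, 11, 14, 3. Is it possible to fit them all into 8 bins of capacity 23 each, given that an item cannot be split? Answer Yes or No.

A valid assignment using 8 bins:
  bin 1: 19 + 3 = 22
  bin 2: 18 + 5 = 23
  bin 3: 18 = 18
  bin 4: 16 = 16
  bin 5: 15 = 15
  bin 6: 14 = 14
  bin 7: 12 + 11 = 23
  bin 8: 11 + 10 = 21
Every load is within 23, so 8 bins suffice.

Yes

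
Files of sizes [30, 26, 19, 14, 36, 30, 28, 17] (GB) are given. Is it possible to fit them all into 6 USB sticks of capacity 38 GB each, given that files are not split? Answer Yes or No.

No

Total = 200 GB; ⌈200/38⌉ = 6.
The bound of 6 does not rule out 6, but exhaustive search shows no assignment into 6 USB sticks of capacity 38 GB exists — the minimum is 7.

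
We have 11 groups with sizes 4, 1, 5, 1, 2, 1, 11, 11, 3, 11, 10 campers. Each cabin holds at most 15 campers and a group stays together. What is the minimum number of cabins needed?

4

Total = 11 + 11 + 11 + 10 + 5 + 4 + 3 + 2 + 1 + 1 + 1 = 60 campers.
Lower bound: ⌈60/15⌉ = 4 cabins.
A packing using 4 cabins:
  cabin 1: 11 + 4 = 15
  cabin 2: 11 + 3 + 1 = 15
  cabin 3: 11 + 2 + 1 + 1 = 15
  cabin 4: 10 + 5 = 15
This matches the lower bound, so 4 is optimal.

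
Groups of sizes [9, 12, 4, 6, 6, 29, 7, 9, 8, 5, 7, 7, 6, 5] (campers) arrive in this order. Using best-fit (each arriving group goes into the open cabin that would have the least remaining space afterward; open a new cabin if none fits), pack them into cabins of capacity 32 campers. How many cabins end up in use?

  9 → cabin 1 (new)  [load 9/32]
  12 → cabin 1  [load 21/32]
  4 → cabin 1  [load 25/32]
  6 → cabin 1  [load 31/32]
  6 → cabin 2 (new)  [load 6/32]
  29 → cabin 3 (new)  [load 29/32]
  7 → cabin 2  [load 13/32]
  9 → cabin 2  [load 22/32]
  8 → cabin 2  [load 30/32]
  5 → cabin 4 (new)  [load 5/32]
  7 → cabin 4  [load 12/32]
  7 → cabin 4  [load 19/32]
  6 → cabin 4  [load 25/32]
  5 → cabin 4  [load 30/32]
4 cabins opened.

4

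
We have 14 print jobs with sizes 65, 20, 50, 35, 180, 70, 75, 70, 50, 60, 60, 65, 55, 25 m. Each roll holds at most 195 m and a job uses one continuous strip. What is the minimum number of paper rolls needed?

5

Total = 180 + 75 + 70 + 70 + 65 + 65 + 60 + 60 + 55 + 50 + 50 + 35 + 25 + 20 = 880 m.
Lower bound: ⌈880/195⌉ = 5 paper rolls.
A packing using 5 paper rolls:
  roll 1: 180 = 180
  roll 2: 75 + 70 + 50 = 195
  roll 3: 70 + 65 + 60 = 195
  roll 4: 65 + 60 + 55 = 180
  roll 5: 50 + 35 + 25 + 20 = 130
This matches the lower bound, so 5 is optimal.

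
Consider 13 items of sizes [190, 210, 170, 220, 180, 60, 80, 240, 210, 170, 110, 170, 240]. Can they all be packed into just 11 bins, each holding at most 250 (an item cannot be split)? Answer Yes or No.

A valid assignment using 11 bins:
  bin 1: 240 = 240
  bin 2: 240 = 240
  bin 3: 220 = 220
  bin 4: 210 = 210
  bin 5: 210 = 210
  bin 6: 190 + 60 = 250
  bin 7: 180 = 180
  bin 8: 170 + 80 = 250
  bin 9: 170 = 170
  bin 10: 170 = 170
  bin 11: 110 = 110
Every load is within 250, so 11 bins suffice.

Yes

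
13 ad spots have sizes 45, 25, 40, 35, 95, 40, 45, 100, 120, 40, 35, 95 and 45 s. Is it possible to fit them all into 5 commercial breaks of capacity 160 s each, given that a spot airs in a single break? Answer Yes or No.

Yes

A valid assignment using 5 commercial breaks:
  break 1: 120 + 40 = 160
  break 2: 100 + 45 = 145
  break 3: 95 + 45 = 140
  break 4: 95 + 40 + 25 = 160
  break 5: 45 + 40 + 35 + 35 = 155
Every load is within 160 s, so 5 commercial breaks suffice.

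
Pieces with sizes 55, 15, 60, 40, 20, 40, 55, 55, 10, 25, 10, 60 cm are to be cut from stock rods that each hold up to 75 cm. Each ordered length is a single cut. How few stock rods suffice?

7

Total = 60 + 60 + 55 + 55 + 55 + 40 + 40 + 25 + 20 + 15 + 10 + 10 = 445 cm.
Lower bound: ⌈445/75⌉ = 6 stock rods.
Also, 7 pieces each exceed 75/2 cm, and no two of those can share a stock rod, so at least 7 stock rods are needed.
A packing using 7 stock rods:
  stock rod 1: 60 + 15 = 75
  stock rod 2: 60 + 10 = 70
  stock rod 3: 55 + 20 = 75
  stock rod 4: 55 + 10 = 65
  stock rod 5: 55 = 55
  stock rod 6: 40 + 25 = 65
  stock rod 7: 40 = 40
This matches the lower bound, so 7 is optimal.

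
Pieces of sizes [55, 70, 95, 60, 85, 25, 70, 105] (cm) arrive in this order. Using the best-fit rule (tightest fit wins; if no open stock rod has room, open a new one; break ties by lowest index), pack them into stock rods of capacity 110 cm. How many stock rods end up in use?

  55 → stock rod 1 (new)  [load 55/110]
  70 → stock rod 2 (new)  [load 70/110]
  95 → stock rod 3 (new)  [load 95/110]
  60 → stock rod 4 (new)  [load 60/110]
  85 → stock rod 5 (new)  [load 85/110]
  25 → stock rod 5  [load 110/110]
  70 → stock rod 6 (new)  [load 70/110]
  105 → stock rod 7 (new)  [load 105/110]
7 stock rods opened.

7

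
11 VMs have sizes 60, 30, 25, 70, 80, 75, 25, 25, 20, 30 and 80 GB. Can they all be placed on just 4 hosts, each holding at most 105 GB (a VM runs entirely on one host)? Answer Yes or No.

Total = 520 GB; ⌈520/105⌉ = 5.
At least 5 hosts are required, but only 4 are allowed.

No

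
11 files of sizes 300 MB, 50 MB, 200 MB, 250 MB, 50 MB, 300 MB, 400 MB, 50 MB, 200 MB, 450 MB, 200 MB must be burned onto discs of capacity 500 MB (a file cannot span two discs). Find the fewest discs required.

5

Total = 450 + 400 + 300 + 300 + 250 + 200 + 200 + 200 + 50 + 50 + 50 = 2450 MB.
Lower bound: ⌈2450/500⌉ = 5 discs.
A packing using 5 discs:
  disc 1: 450 + 50 = 500
  disc 2: 400 + 50 + 50 = 500
  disc 3: 300 + 200 = 500
  disc 4: 300 + 200 = 500
  disc 5: 250 + 200 = 450
This matches the lower bound, so 5 is optimal.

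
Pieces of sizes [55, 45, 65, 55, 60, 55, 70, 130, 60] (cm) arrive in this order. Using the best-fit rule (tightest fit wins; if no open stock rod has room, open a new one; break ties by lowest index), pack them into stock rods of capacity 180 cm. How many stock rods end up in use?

4

  55 → stock rod 1 (new)  [load 55/180]
  45 → stock rod 1  [load 100/180]
  65 → stock rod 1  [load 165/180]
  55 → stock rod 2 (new)  [load 55/180]
  60 → stock rod 2  [load 115/180]
  55 → stock rod 2  [load 170/180]
  70 → stock rod 3 (new)  [load 70/180]
  130 → stock rod 4 (new)  [load 130/180]
  60 → stock rod 3  [load 130/180]
4 stock rods opened.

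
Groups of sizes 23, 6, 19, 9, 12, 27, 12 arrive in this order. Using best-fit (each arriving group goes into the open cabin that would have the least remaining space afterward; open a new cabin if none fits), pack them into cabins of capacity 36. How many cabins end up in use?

  23 → cabin 1 (new)  [load 23/36]
  6 → cabin 1  [load 29/36]
  19 → cabin 2 (new)  [load 19/36]
  9 → cabin 2  [load 28/36]
  12 → cabin 3 (new)  [load 12/36]
  27 → cabin 4 (new)  [load 27/36]
  12 → cabin 3  [load 24/36]
4 cabins opened.

4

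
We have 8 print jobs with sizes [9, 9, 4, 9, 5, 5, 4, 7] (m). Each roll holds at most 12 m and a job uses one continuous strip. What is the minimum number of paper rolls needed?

6

Total = 9 + 9 + 9 + 7 + 5 + 5 + 4 + 4 = 52 m.
Lower bound: ⌈52/12⌉ = 5 paper rolls.
A packing using 6 paper rolls:
  roll 1: 9 = 9
  roll 2: 9 = 9
  roll 3: 9 = 9
  roll 4: 7 + 5 = 12
  roll 5: 5 + 4 = 9
  roll 6: 4 = 4
No arrangement into 5 paper rolls stays within capacity, so 6 is optimal.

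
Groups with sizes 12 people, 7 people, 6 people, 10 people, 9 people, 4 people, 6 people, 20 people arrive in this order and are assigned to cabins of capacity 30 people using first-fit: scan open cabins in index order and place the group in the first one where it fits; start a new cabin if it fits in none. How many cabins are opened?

3

  12 → cabin 1 (new)  [load 12/30]
  7 → cabin 1  [load 19/30]
  6 → cabin 1  [load 25/30]
  10 → cabin 2 (new)  [load 10/30]
  9 → cabin 2  [load 19/30]
  4 → cabin 1  [load 29/30]
  6 → cabin 2  [load 25/30]
  20 → cabin 3 (new)  [load 20/30]
3 cabins opened.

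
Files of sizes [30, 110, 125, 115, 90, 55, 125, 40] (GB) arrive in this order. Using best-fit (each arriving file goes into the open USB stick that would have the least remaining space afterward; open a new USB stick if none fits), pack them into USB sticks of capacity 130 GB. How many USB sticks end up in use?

6

  30 → USB stick 1 (new)  [load 30/130]
  110 → USB stick 2 (new)  [load 110/130]
  125 → USB stick 3 (new)  [load 125/130]
  115 → USB stick 4 (new)  [load 115/130]
  90 → USB stick 1  [load 120/130]
  55 → USB stick 5 (new)  [load 55/130]
  125 → USB stick 6 (new)  [load 125/130]
  40 → USB stick 5  [load 95/130]
6 USB sticks opened.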